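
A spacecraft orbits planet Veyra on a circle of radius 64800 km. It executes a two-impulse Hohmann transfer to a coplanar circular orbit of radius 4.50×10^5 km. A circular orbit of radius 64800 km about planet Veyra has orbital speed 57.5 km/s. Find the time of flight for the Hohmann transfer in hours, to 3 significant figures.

From the circular-orbit relation v² = μ/r at r = 64800 km: μ = v²r = (57.5)² × 64800 = 2.14245×10^8 km³/s².
Transfer-ellipse semi-major axis a_t = (r₁ + r₂)/2 = (64800 + 4.500×10^5)/2 = 2.574×10^5 km.
Transfer time t = π√(a_t³/μ) = π√((2.574×10^5)³ / 2.14245×10^8) = 28030 s.
Converting: 28030 s ÷ 3600 s/hour = 7.79 hours.

t = 7.79 hours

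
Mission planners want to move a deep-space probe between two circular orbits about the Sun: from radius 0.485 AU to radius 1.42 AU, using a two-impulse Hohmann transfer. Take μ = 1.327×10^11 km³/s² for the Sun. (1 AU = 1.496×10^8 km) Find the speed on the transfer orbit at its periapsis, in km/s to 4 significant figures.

In km: r₁ = 0.485 × 1.496×10^8 = 7.2556×10^7 km; r₂ = 1.42 × 1.496×10^8 = 2.12432×10^8 km.
The Hohmann ellipse has a_t = (r₁ + r₂)/2 = 1.42494×10^8 km.
The periapsis of the transfer ellipse is at r = 7.2556×10^7 km.
Applying v² = μ(2/r − 1/a_t): v = 52.22 km/s.

v = 52.22 km/s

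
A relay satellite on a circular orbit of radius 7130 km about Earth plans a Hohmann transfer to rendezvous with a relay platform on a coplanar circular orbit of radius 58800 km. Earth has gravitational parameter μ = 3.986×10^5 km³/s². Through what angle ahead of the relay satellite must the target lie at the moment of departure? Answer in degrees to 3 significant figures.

The Hohmann ellipse has a_t = (r₁ + r₂)/2 = 32965 km.
Transfer time t = π√(a_t³/μ) = 29782.5 s.
The target's mean motion on its circular orbit is ω₂ = √(μ/r₂³) = 4.42795×10^-5 rad/s.
Angle swept by the target during transfer: ω₂·t = 1.3188 rad = 75.56°.
Arrival is 180° from departure on the ellipse, so φ = 180° − 75.56° = 104°.

φ = 104°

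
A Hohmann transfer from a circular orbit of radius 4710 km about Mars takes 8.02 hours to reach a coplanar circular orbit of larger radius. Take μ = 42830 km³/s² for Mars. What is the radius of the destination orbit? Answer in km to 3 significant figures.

Transfer time t = 8.02 hours = 28872 s, and t = π√(a_t³/μ).
So a_t = (μ t²/π²)^(1/3) = (42830 × (28872)² / π²)^(1/3) = 15351 km.
Since a_t = (r₁ + r₂)/2, r₂ = 2a_t − r₁ = 2×15351 − 4710 = 25992 km.

r₂ = 26000 km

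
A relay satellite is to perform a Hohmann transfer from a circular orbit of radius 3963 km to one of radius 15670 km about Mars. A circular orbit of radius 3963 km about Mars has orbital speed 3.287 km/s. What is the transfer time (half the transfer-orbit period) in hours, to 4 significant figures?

From the circular-orbit relation v² = μ/r at r = 3963 km: μ = v²r = (3.287)² × 3963 = 42817.7 km³/s².
The Hohmann ellipse has a_t = (r₁ + r₂)/2 = 9816.5 km.
Transfer time t = π√(a_t³/μ) = π√((9816.5)³ / 42817.7) = 14766 s.
Converting: 14766 s ÷ 3600 s/hour = 4.102 hours.

t = 4.102 hours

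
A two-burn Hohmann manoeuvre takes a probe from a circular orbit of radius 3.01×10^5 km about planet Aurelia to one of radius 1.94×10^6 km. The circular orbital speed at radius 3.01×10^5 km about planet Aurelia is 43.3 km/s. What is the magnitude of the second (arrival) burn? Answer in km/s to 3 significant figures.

Δv₂ = 8.22 km/s

From the circular-orbit relation v² = μ/r at r = 3.01×10^5 km: μ = v²r = (43.3)² × 3.01×10^5 = 5.64342×10^8 km³/s².
Semi-major axis of the transfer orbit: a_t = (3.010×10^5 + 1.940×10^6)/2 = 1.1205×10^6 km.
On the circular orbit at r = 1.940×10^6 km, v_c = √(μ/r) = 17.056 km/s.
Transfer-orbit speed at the same r (vis-viva, a = a_t): v_t = √[μ(2/r − 1/a_t)] = 8.8399 km/s.
Δv₂ = |v_t − v_c| = |8.8399 − 17.056| = 8.216 km/s.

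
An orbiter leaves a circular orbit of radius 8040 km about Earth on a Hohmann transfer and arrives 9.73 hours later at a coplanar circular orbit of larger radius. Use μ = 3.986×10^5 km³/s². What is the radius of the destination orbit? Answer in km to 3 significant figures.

Transfer time t = 9.73 hours = 35028 s, and t = π√(a_t³/μ).
So a_t = (μ t²/π²)^(1/3) = (3.986×10^5 × (35028)² / π²)^(1/3) = 36730 km.
Since a_t = (r₁ + r₂)/2, r₂ = 2a_t − r₁ = 2×36730 − 8040 = 65420 km.

r₂ = 65400 km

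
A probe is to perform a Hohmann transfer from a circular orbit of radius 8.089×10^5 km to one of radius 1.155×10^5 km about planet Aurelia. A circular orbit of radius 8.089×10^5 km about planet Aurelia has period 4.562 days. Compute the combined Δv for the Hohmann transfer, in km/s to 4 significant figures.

Δv = 17.47 km/s

From Kepler's third law T² = 4π²r³/μ at r = 8.089×10^5 km, T = 4.562 days = 4.562 × 86400 s = 3.941568×10^5 s: μ = 4π²r³/T² = 1.34495×10^8 km³/s².
Transfer-ellipse semi-major axis a_t = (r₁ + r₂)/2 = (8.089×10^5 + 1.155×10^5)/2 = 4.622×10^5 km.
At r₁ the circular-orbit speed is v₁ = √(μ/r₁) = 12.895 km/s.
On the transfer ellipse at r₁, vis-viva equation gives v_a = √[μ(2/r₁ − 1/a_t)] = 6.4459 km/s.
First burn Δv₁ = |v_a − v₁| = 6.449 km/s.
Circular speed at r₂: v₂ = √(μ/r₂) = 34.12 km/s.
Transfer-orbit speed at r₂: v_p = √[μ(2/r₂ − 1/a_t)] = 45.14 km/s.
Second burn Δv₂ = |v₂ − v_p| = 11.02 km/s.
Total Δv = Δv₁ + Δv₂ = 17.47 km/s.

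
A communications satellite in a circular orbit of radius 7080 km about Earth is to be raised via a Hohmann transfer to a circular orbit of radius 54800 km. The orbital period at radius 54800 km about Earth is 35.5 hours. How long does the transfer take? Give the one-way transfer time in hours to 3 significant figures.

From Kepler's third law T² = 4π²r³/μ at r = 54800 km, T = 35.5 hours = 35.5 × 3600 s = 1.278×10^5 s: μ = 4π²r³/T² = 3.97777×10^5 km³/s².
Transfer-ellipse semi-major axis a_t = (r₁ + r₂)/2 = (7080 + 54800)/2 = 30940 km.
By Kepler's third law the transfer-orbit period is T = 2π√(a_t³/μ), so t = T/2 = 27110 s.
Converting: 27110 s ÷ 3600 s/hour = 7.53 hours.

t = 7.53 hours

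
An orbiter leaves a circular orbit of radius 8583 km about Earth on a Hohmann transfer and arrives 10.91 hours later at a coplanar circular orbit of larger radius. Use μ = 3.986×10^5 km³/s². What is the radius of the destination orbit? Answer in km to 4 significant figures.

Transfer time t = 10.91 hours = 39276 s, and t = π√(a_t³/μ).
So a_t = (μ t²/π²)^(1/3) = (3.986×10^5 × (39276)² / π²)^(1/3) = 39643 km.
Since a_t = (r₁ + r₂)/2, r₂ = 2a_t − r₁ = 2×39643 − 8583 = 70703 km.

r₂ = 70700 km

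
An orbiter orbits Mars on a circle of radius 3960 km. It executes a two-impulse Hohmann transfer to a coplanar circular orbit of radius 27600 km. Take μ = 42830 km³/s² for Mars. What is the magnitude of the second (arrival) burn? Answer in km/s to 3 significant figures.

Transfer-ellipse semi-major axis a_t = (r₁ + r₂)/2 = (3960 + 27600)/2 = 15780 km.
Circular speed at r = 27600 km: v_c = √(μ/r) = 1.2457 km/s.
Vis-viva on the transfer ellipse at r = 27600 km gives v_t = √[μ(2/r − 1/a_t)] = 0.62404 km/s.
Δv₂ = |v_t − v_c| = |0.62404 − 1.2457| = 0.6217 km/s.

Δv₂ = 0.622 km/s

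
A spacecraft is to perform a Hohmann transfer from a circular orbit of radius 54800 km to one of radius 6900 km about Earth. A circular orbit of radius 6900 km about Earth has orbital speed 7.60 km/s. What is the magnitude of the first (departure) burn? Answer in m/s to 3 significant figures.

From the circular-orbit relation v² = μ/r at r = 6900 km: μ = v²r = (7.60)² × 6900 = 3.98544×10^5 km³/s².
The Hohmann ellipse has a_t = (r₁ + r₂)/2 = 30850 km.
Circular speed at r = 54800 km: v_c = √(μ/r) = 2.6968 km/s.
Vis-viva on the transfer ellipse at r = 54800 km gives v_t = √[μ(2/r − 1/a_t)] = 1.2754 km/s.
Δv₁ = |v_t − v_c| = |1.2754 − 2.6968| = 1.421 km/s.

Δv₁ = 1420 m/s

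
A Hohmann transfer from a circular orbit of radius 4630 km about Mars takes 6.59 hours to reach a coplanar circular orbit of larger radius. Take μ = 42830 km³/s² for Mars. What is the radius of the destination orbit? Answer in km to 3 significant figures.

r₂ = 22300 km

Transfer time t = 6.59 hours = 23724 s, and t = π√(a_t³/μ).
So a_t = (μ t²/π²)^(1/3) = (42830 × (23724)² / π²)^(1/3) = 13467 km.
Since a_t = (r₁ + r₂)/2, r₂ = 2a_t − r₁ = 2×13467 − 4630 = 22304 km.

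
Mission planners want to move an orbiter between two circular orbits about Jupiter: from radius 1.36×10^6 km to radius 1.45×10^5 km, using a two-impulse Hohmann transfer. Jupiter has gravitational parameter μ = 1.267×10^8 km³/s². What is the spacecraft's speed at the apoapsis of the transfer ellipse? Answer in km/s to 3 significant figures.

v = 4.24 km/s

The Hohmann ellipse has a_t = (r₁ + r₂)/2 = 7.525×10^5 km.
At apoapsis, r = 1.360×10^6 km.
Vis-viva: v = √[μ(2/r − 1/a_t)] = √[1.267×10^8 × (2/1.360×10^6 − 1/7.525×10^5)] = 4.237 km/s.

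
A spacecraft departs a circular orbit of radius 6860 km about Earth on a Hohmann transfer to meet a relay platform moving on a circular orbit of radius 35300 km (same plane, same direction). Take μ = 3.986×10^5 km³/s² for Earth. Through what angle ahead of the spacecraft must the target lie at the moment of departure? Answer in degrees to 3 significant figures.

Transfer-ellipse semi-major axis a_t = (r₁ + r₂)/2 = (6860 + 35300)/2 = 21080 km.
Transfer time t = π√(a_t³/μ) = 15229.55 s.
The target's mean motion on its circular orbit is ω₂ = √(μ/r₂³) = 9.519335×10^-5 rad/s.
Angle swept by the target during transfer: ω₂·t = 1.44975 rad = 83.06°.
The spacecraft traverses 180° on the transfer ellipse, so the target must lead by 180° − 83.06° = 96.9°.

φ = 96.9°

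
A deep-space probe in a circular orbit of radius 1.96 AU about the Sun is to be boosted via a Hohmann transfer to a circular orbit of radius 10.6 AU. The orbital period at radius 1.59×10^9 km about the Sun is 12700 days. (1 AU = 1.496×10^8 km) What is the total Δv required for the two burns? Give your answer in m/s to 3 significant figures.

Δv = 10400 m/s

From Kepler's third law T² = 4π²r³/μ at r = 1.59×10^9 km, T = 12700 days = 12700 × 86400 s = 1.09728×10^9 s: μ = 4π²r³/T² = 1.31800×10^11 km³/s².
In km: r₁ = 1.96 × 1.496×10^8 = 2.93216×10^8 km; r₂ = 10.6 × 1.496×10^8 = 1.58576×10^9 km.
Semi-major axis of the transfer orbit: a_t = (2.93216×10^8 + 1.58576×10^9)/2 = 9.39488×10^8 km.
At r₁ the circular-orbit speed is v₁ = √(μ/r₁) = 21.2014 km/s.
On the transfer ellipse at r₁, v² = μ(2/r − 1/a) gives v_p = √[μ(2/r₁ − 1/a_t)] = 27.5447 km/s.
First burn Δv₁ = |v_p − v₁| = 6.343 km/s.
Circular speed at r₂: v₂ = √(μ/r₂) = 9.117 km/s.
Transfer-orbit speed at r₂: v_a = √[μ(2/r₂ − 1/a_t)] = 5.093 km/s.
Second burn Δv₂ = |v₂ − v_a| = 4.024 km/s.
Δv = Δv₁ + Δv₂ = 6.343 + 4.024 = 10.37 km/s.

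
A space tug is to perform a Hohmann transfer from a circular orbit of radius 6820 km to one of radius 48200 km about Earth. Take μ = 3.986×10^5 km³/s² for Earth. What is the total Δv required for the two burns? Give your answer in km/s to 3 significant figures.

Δv = 3.92 km/s

The Hohmann ellipse has a_t = (r₁ + r₂)/2 = 27510 km.
Circular speed at r₁: v₁ = √(μ/r₁) = √(3.986×10^5/6820) = 7.6450 km/s.
On the transfer ellipse at r₁, v² = μ(2/r − 1/a) gives v_p = √[μ(2/r₁ − 1/a_t)] = 10.119 km/s.
First burn Δv₁ = |v_p − v₁| = 2.474 km/s.
At r₂, v₂ = √(μ/r₂) = 2.876 km/s.
Transfer-orbit speed at r₂: v_a = √[μ(2/r₂ − 1/a_t)] = 1.432 km/s.
Second burn Δv₂ = |v₂ − v_a| = 1.444 km/s.
Total Δv = Δv₁ + Δv₂ = 3.918 km/s.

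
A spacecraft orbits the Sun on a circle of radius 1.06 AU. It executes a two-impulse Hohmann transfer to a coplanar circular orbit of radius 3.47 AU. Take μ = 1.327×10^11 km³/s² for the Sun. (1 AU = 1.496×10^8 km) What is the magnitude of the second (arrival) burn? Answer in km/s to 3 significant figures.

Δv₂ = 5.05 km/s

In km: r₁ = 1.06 × 1.496×10^8 = 1.58576×10^8 km; r₂ = 3.47 × 1.496×10^8 = 5.19112×10^8 km.
The Hohmann ellipse has a_t = (r₁ + r₂)/2 = 3.38844×10^8 km.
Circular speed at r = 5.19112×10^8 km: v_c = √(μ/r) = 15.9884 km/s.
Transfer-orbit speed at the same r (vis-viva, a = a_t): v_t = √[μ(2/r − 1/a_t)] = 10.9376 km/s.
Δv₂ = |v_t − v_c| = |10.9376 − 15.9884| = 5.051 km/s.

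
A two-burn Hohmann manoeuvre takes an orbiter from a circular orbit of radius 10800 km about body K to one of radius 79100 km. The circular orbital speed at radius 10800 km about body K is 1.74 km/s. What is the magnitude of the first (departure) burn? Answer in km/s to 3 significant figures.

Δv₁ = 0.568 km/s

From the circular-orbit relation v² = μ/r at r = 10800 km: μ = v²r = (1.74)² × 10800 = 32698.1 km³/s².
Transfer-ellipse semi-major axis a_t = (r₁ + r₂)/2 = (10800 + 79100)/2 = 44950 km.
On the circular orbit at r = 10800 km, v_c = √(μ/r) = 1.7400 km/s.
Transfer-orbit speed at the same r (vis-viva, a = a_t): v_t = √[μ(2/r − 1/a_t)] = 2.3082 km/s.
Δv₁ = |v_t − v_c| = |2.3082 − 1.7400| = 0.5682 km/s.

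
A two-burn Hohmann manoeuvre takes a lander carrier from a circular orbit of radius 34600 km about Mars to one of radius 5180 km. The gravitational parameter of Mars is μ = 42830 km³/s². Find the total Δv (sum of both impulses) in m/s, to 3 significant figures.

The Hohmann ellipse has a_t = (r₁ + r₂)/2 = 19890 km.
Circular speed at r₁: v₁ = √(μ/r₁) = √(42830/34600) = 1.1126 km/s.
On the transfer ellipse at r₁, v² = μ(2/r − 1/a) gives v_a = √[μ(2/r₁ − 1/a_t)] = 0.56778 km/s.
First burn Δv₁ = |v_a − v₁| = 0.5448 km/s.
Circular speed at r₂: v₂ = √(μ/r₂) = 2.87547 km/s.
Transfer-orbit speed at r₂: v_p = √[μ(2/r₂ − 1/a_t)] = 3.79254 km/s.
Second burn Δv₂ = |v₂ − v_p| = 0.9171 km/s.
Total Δv = Δv₁ + Δv₂ = 1.462 km/s.

Δv = 1460 m/s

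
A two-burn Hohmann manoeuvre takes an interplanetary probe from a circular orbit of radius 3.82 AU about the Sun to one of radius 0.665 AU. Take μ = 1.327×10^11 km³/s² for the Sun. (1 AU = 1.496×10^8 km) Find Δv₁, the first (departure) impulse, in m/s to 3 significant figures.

In km: r₁ = 3.82 × 1.496×10^8 = 5.71472×10^8 km; r₂ = 0.665 × 1.496×10^8 = 9.9484×10^7 km.
Semi-major axis of the transfer orbit: a_t = (5.71472×10^8 + 9.9484×10^7)/2 = 3.35478×10^8 km.
On the circular orbit at r = 5.71472×10^8 km, v_c = √(μ/r) = 15.238 km/s.
Transfer-orbit speed at the same r (vis-viva, a = a_t): v_t = √[μ(2/r − 1/a_t)] = 8.2982 km/s.
Δv₁ = |v_t − v_c| = |8.2982 − 15.238| = 6.940 km/s.

Δv₁ = 6940 m/s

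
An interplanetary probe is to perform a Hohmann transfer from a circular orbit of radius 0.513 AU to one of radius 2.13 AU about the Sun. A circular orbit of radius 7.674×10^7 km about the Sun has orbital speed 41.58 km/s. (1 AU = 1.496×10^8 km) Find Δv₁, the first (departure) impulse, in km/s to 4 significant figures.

Δv₁ = 11.21 km/s

From the circular-orbit relation v² = μ/r at r = 7.674×10^7 km: μ = v²r = (41.58)² × 7.674×10^7 = 1.32676×10^11 km³/s².
In km: r₁ = 0.513 × 1.496×10^8 = 7.67448×10^7 km; r₂ = 2.13 × 1.496×10^8 = 3.18648×10^8 km.
Transfer-ellipse semi-major axis a_t = (r₁ + r₂)/2 = (7.67448×10^7 + 3.18648×10^8)/2 = 1.976964×10^8 km.
Circular speed at r = 7.67448×10^7 km: v_c = √(μ/r) = 41.58 km/s.
Transfer-orbit speed at the same r (vis-viva, a = a_t): v_t = √[μ(2/r − 1/a_t)] = 52.79 km/s.
Δv₁ = |v_t − v_c| = |52.79 − 41.58| = 11.21 km/s.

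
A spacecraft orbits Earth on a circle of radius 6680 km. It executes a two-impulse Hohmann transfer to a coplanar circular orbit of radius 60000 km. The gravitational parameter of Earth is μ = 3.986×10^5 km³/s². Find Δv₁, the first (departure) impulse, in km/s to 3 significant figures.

Δv₁ = 2.64 km/s

Transfer-ellipse semi-major axis a_t = (r₁ + r₂)/2 = (6680 + 60000)/2 = 33340 km.
On the circular orbit at r = 6680 km, v_c = √(μ/r) = 7.7247 km/s.
Transfer-orbit speed at the same r (vis-viva, a = a_t): v_t = √[μ(2/r − 1/a_t)] = 10.363 km/s.
Δv₁ = |v_t − v_c| = |10.363 − 7.7247| = 2.638 km/s.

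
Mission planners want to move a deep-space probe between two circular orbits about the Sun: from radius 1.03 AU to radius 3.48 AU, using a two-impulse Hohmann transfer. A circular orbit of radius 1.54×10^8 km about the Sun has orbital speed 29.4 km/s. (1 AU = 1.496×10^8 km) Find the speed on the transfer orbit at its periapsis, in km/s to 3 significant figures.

v = 36.5 km/s

From the circular-orbit relation v² = μ/r at r = 1.54×10^8 km: μ = v²r = (29.4)² × 1.54×10^8 = 1.33111×10^11 km³/s².
In km: r₁ = 1.03 × 1.496×10^8 = 1.54088×10^8 km; r₂ = 3.48 × 1.496×10^8 = 5.20608×10^8 km.
The Hohmann ellipse has a_t = (r₁ + r₂)/2 = 3.37348×10^8 km.
The periapsis of the transfer ellipse is at r = 1.54088×10^8 km.
Applying v² = μ(2/r − 1/a_t): v = 36.51 km/s.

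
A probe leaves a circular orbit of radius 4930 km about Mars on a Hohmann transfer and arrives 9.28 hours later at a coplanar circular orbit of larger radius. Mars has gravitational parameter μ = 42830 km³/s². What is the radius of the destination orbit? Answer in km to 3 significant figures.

r₂ = 28900 km

Transfer time t = 9.28 hours = 33408 s, and t = π√(a_t³/μ).
So a_t = (μ t²/π²)^(1/3) = (42830 × (33408)² / π²)^(1/3) = 16919 km.
Since a_t = (r₁ + r₂)/2, r₂ = 2a_t − r₁ = 2×16919 − 4930 = 28908 km.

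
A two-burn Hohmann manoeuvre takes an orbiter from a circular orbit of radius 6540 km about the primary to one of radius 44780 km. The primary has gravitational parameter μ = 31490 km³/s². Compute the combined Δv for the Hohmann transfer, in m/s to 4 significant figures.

Δv = 1120 m/s

The Hohmann ellipse has a_t = (r₁ + r₂)/2 = 25660 km.
At r₁ the circular-orbit speed is v₁ = √(μ/r₁) = 2.19431 km/s.
Transfer-orbit speed at r₁ (v² = μ(2/r − 1/a)): v_p = √[μ(2/r₁ − 1/a_t)] = 2.89875 km/s.
First burn Δv₁ = |v_p − v₁| = 0.7044 km/s.
Circular speed at r₂: v₂ = √(μ/r₂) = 0.8386 km/s.
Transfer-orbit speed at r₂: v_a = √[μ(2/r₂ − 1/a_t)] = 0.4234 km/s.
Second burn Δv₂ = |v₂ − v_a| = 0.4152 km/s.
Δv = Δv₁ + Δv₂ = 0.7044 + 0.4152 = 1.120 km/s.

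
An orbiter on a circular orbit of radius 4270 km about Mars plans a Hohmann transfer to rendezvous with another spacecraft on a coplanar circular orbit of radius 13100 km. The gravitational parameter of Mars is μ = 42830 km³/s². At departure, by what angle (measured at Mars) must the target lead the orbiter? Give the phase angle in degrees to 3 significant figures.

φ = 82.8°

The Hohmann ellipse has a_t = (r₁ + r₂)/2 = 8685 km.
Transfer time t = π√(a_t³/μ) = 12290 s.
Target angular speed ω₂ = √(μ/r₂³) = 1.380×10^-4 rad/s.
Angle swept by the target during transfer: ω₂·t = 1.696 rad = 97.17°.
Arrival is 180° from departure on the ellipse, so φ = 180° − 97.17° = 82.8°.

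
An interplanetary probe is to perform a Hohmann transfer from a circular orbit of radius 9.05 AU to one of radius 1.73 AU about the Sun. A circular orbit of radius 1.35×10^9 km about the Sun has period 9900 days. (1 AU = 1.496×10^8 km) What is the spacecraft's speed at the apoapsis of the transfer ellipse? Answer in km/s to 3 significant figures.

From Kepler's third law T² = 4π²r³/μ at r = 1.35×10^9 km, T = 9900 days = 9900 × 86400 s = 8.5536×10^8 s: μ = 4π²r³/T² = 1.32759×10^11 km³/s².
In km: r₁ = 9.05 × 1.496×10^8 = 1.35388×10^9 km; r₂ = 1.73 × 1.496×10^8 = 2.58808×10^8 km.
Semi-major axis of the transfer orbit: a_t = (1.35388×10^9 + 2.58808×10^8)/2 = 8.06344×10^8 km.
The apoapsis of the transfer ellipse is at r = 1.35388×10^9 km.
From the vis-viva equation, v = √[μ(2/r − 1/a_t)] = 5.610 km/s.

v = 5.61 km/s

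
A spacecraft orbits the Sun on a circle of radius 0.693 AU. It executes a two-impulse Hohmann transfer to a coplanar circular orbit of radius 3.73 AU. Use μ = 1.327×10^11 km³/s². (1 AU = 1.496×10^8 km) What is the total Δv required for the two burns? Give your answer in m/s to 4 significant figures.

Δv = 17480 m/s

In km: r₁ = 0.693 × 1.496×10^8 = 1.036728×10^8 km; r₂ = 3.73 × 1.496×10^8 = 5.58008×10^8 km.
Semi-major axis of the transfer orbit: a_t = (1.036728×10^8 + 5.58008×10^8)/2 = 3.308404×10^8 km.
Circular speed at r₁: v₁ = √(μ/r₁) = √(1.327×10^11/1.036728×10^8) = 35.777 km/s.
On the transfer ellipse at r₁, vis-viva gives v_p = √[μ(2/r₁ − 1/a_t)] = 46.464 km/s.
First burn Δv₁ = |v_p − v₁| = 10.69 km/s.
At r₂, v₂ = √(μ/r₂) = 15.4211 km/s.
Transfer-orbit speed at r₂: v_a = √[μ(2/r₂ − 1/a_t)] = 8.63254 km/s.
Second burn Δv₂ = |v₂ − v_a| = 6.789 km/s.
Δv = Δv₁ + Δv₂ = 10.69 + 6.789 = 17.48 km/s.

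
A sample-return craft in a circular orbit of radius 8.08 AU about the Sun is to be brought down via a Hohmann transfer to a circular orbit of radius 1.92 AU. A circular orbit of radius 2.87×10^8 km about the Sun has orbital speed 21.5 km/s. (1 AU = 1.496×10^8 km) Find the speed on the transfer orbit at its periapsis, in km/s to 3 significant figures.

From the circular-orbit relation v² = μ/r at r = 2.87×10^8 km: μ = v²r = (21.5)² × 2.87×10^8 = 1.32666×10^11 km³/s².
In km: r₁ = 8.08 × 1.496×10^8 = 1.208768×10^9 km; r₂ = 1.92 × 1.496×10^8 = 2.87232×10^8 km.
Transfer-ellipse semi-major axis a_t = (r₁ + r₂)/2 = (1.208768×10^9 + 2.87232×10^8)/2 = 7.480×10^8 km.
At periapsis, r = 2.87232×10^8 km.
From the vis-viva equation, v = √[μ(2/r − 1/a_t)] = 27.32 km/s.

v = 27.3 km/s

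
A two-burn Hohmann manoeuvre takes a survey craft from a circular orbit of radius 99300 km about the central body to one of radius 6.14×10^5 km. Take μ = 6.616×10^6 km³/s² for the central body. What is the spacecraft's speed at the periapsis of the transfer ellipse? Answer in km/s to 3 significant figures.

v = 10.7 km/s

Transfer-ellipse semi-major axis a_t = (r₁ + r₂)/2 = (99300 + 6.140×10^5)/2 = 3.5665×10^5 km.
At periapsis, r = 99300 km.
Vis-viva: v = √[μ(2/r − 1/a_t)] = √[6.616×10^6 × (2/99300 − 1/3.5665×10^5)] = 10.71 km/s.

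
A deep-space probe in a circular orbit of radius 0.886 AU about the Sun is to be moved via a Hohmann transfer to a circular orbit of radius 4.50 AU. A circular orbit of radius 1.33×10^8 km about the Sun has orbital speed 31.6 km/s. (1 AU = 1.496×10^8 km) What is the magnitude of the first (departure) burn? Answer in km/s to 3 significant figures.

From the circular-orbit relation v² = μ/r at r = 1.33×10^8 km: μ = v²r = (31.6)² × 1.33×10^8 = 1.32808×10^11 km³/s².
In km: r₁ = 0.886 × 1.496×10^8 = 1.325456×10^8 km; r₂ = 4.50 × 1.496×10^8 = 6.732×10^8 km.
Semi-major axis of the transfer orbit: a_t = (1.325456×10^8 + 6.732×10^8)/2 = 4.028728×10^8 km.
Circular speed at r = 1.325456×10^8 km: v_c = √(μ/r) = 31.654 km/s.
Transfer-orbit speed at the same r (vis-viva, a = a_t): v_t = √[μ(2/r − 1/a_t)] = 40.918 km/s.
Δv₁ = |v_t − v_c| = |40.918 − 31.654| = 9.264 km/s.

Δv₁ = 9.26 km/s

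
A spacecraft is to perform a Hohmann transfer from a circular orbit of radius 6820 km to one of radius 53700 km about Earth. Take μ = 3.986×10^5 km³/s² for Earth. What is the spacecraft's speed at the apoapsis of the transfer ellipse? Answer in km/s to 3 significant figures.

Semi-major axis of the transfer orbit: a_t = (6820 + 53700)/2 = 30260 km.
At apoapsis, r = 53700 km.
From the vis-viva equation, v = √[μ(2/r − 1/a_t)] = 1.293 km/s.

v = 1.29 km/s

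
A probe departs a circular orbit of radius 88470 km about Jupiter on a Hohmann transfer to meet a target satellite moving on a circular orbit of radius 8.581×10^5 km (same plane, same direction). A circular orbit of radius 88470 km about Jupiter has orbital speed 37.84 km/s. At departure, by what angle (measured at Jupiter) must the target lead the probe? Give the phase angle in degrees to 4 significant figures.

φ = 106.3°

From the circular-orbit relation v² = μ/r at r = 88470 km: μ = v²r = (37.84)² × 88470 = 1.26677×10^8 km³/s².
Transfer-ellipse semi-major axis a_t = (r₁ + r₂)/2 = (88470 + 8.581×10^5)/2 = 4.73285×10^5 km.
Transfer time t = π√(a_t³/μ) = 90883 s.
Target angular speed ω₂ = √(μ/r₂³) = 1.4159×10^-5 rad/s.
Angle swept by the target during transfer: ω₂·t = 1.2868 rad = 73.73°.
The probe traverses 180° on the transfer ellipse, so the target must lead by 180° − 73.73° = 106.3°.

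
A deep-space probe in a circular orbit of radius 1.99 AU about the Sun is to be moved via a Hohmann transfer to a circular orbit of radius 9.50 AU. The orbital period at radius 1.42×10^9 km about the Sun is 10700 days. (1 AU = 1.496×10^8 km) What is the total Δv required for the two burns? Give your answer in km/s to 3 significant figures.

From Kepler's third law T² = 4π²r³/μ at r = 1.42×10^9 km, T = 10700 days = 10700 × 86400 s = 9.2448×10^8 s: μ = 4π²r³/T² = 1.32260×10^11 km³/s².
In km: r₁ = 1.99 × 1.496×10^8 = 2.97704×10^8 km; r₂ = 9.50 × 1.496×10^8 = 1.4212×10^9 km.
The Hohmann ellipse has a_t = (r₁ + r₂)/2 = 8.59452×10^8 km.
Circular speed at r₁: v₁ = √(μ/r₁) = √(1.32260×10^11/2.97704×10^8) = 21.0777 km/s.
Transfer-orbit speed at r₁ (v² = μ(2/r − 1/a)): v_p = √[μ(2/r₁ − 1/a_t)] = 27.1044 km/s.
First burn Δv₁ = |v_p − v₁| = 6.027 km/s.
At r₂, v₂ = √(μ/r₂) = 9.647 km/s.
Transfer-orbit speed at r₂: v_a = √[μ(2/r₂ − 1/a_t)] = 5.678 km/s.
Second burn Δv₂ = |v₂ − v_a| = 3.969 km/s.
Total Δv = Δv₁ + Δv₂ = 9.996 km/s.

Δv = 10.0 km/s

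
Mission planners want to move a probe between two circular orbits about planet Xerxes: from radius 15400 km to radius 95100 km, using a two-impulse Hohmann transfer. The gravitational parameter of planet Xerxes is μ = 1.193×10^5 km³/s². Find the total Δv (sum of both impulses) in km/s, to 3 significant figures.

Δv = 1.40 km/s

Semi-major axis of the transfer orbit: a_t = (15400 + 95100)/2 = 55250 km.
At r₁ the circular-orbit speed is v₁ = √(μ/r₁) = 2.7833 km/s.
On the transfer ellipse at r₁, vis-viva gives v_p = √[μ(2/r₁ − 1/a_t)] = 3.6516 km/s.
First burn Δv₁ = |v_p − v₁| = 0.8683 km/s.
Circular speed at r₂: v₂ = √(μ/r₂) = 1.120 km/s.
Transfer-orbit speed at r₂: v_a = √[μ(2/r₂ − 1/a_t)] = 0.5913 km/s.
Second burn Δv₂ = |v₂ − v_a| = 0.5287 km/s.
Δv = Δv₁ + Δv₂ = 0.8683 + 0.5287 = 1.397 km/s.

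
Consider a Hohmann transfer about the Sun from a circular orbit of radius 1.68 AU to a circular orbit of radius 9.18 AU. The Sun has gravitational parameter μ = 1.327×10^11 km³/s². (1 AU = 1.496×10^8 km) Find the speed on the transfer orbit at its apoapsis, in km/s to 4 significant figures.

In km: r₁ = 1.68 × 1.496×10^8 = 2.51328×10^8 km; r₂ = 9.18 × 1.496×10^8 = 1.373328×10^9 km.
The Hohmann ellipse has a_t = (r₁ + r₂)/2 = 8.12328×10^8 km.
At apoapsis, r = 1.373328×10^9 km.
Vis-viva: v = √[μ(2/r − 1/a_t)] = √[1.327×10^11 × (2/1.373328×10^9 − 1/8.12328×10^8)] = 5.468 km/s.

v = 5.468 km/s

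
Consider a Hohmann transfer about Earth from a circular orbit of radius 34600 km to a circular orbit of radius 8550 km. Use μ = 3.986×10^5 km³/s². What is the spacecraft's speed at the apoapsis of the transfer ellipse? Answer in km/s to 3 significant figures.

v = 2.14 km/s

The Hohmann ellipse has a_t = (r₁ + r₂)/2 = 21575 km.
At apoapsis, r = 34600 km.
Applying v² = μ(2/r − 1/a_t): v = 2.137 km/s.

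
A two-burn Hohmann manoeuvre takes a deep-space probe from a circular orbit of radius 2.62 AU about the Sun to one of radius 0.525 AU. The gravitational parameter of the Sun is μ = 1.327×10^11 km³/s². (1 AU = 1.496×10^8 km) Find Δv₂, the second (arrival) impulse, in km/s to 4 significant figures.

In km: r₁ = 2.62 × 1.496×10^8 = 3.91952×10^8 km; r₂ = 0.525 × 1.496×10^8 = 7.854×10^7 km.
Transfer-ellipse semi-major axis a_t = (r₁ + r₂)/2 = (3.91952×10^8 + 7.854×10^7)/2 = 2.35246×10^8 km.
Circular speed at r = 7.854×10^7 km: v_c = √(μ/r) = 41.105 km/s.
Transfer-orbit speed at the same r (vis-viva, a = a_t): v_t = √[μ(2/r − 1/a_t)] = 53.057 km/s.
Δv₂ = |v_t − v_c| = |53.057 − 41.105| = 11.95 km/s.

Δv₂ = 11.95 km/s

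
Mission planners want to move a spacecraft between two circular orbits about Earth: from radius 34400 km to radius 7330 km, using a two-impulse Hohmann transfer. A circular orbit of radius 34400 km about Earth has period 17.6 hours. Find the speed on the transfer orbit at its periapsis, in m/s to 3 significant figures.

From Kepler's third law T² = 4π²r³/μ at r = 34400 km, T = 17.6 hours = 17.6 × 3600 s = 63360 s: μ = 4π²r³/T² = 4.00318×10^5 km³/s².
The Hohmann ellipse has a_t = (r₁ + r₂)/2 = 20865 km.
At periapsis, r = 7330 km.
From the vis-viva equation, v = √[μ(2/r − 1/a_t)] = 9.489 km/s.

v = 9490 m/s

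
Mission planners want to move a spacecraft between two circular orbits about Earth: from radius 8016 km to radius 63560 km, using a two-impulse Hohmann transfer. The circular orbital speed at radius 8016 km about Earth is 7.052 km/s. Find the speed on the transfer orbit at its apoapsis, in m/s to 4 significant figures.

v = 1185 m/s

From the circular-orbit relation v² = μ/r at r = 8016 km: μ = v²r = (7.052)² × 8016 = 3.98641×10^5 km³/s².
The Hohmann ellipse has a_t = (r₁ + r₂)/2 = 35788 km.
The apoapsis of the transfer ellipse is at r = 63560 km.
From the vis-viva equation, v = √[μ(2/r − 1/a_t)] = 1.185 km/s.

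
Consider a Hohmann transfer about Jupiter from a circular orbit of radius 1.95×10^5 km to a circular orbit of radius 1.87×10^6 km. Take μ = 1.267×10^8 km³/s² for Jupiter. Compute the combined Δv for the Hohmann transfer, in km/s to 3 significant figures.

Δv = 13.5 km/s

Transfer-ellipse semi-major axis a_t = (r₁ + r₂)/2 = (1.950×10^5 + 1.870×10^6)/2 = 1.0325×10^6 km.
Circular speed at r₁: v₁ = √(μ/r₁) = √(1.267×10^8/1.950×10^5) = 25.490 km/s.
On the transfer ellipse at r₁, vis-viva gives v_p = √[μ(2/r₁ − 1/a_t)] = 34.304 km/s.
First burn Δv₁ = |v_p − v₁| = 8.814 km/s.
At r₂, v₂ = √(μ/r₂) = 8.231 km/s.
Transfer-orbit speed at r₂: v_a = √[μ(2/r₂ − 1/a_t)] = 3.577 km/s.
Second burn Δv₂ = |v₂ − v_a| = 4.654 km/s.
Δv = Δv₁ + Δv₂ = 8.814 + 4.654 = 13.47 km/s.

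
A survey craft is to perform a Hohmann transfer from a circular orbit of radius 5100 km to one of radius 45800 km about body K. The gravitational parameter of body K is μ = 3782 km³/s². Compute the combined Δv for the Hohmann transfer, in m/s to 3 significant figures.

Δv = 453 m/s

The Hohmann ellipse has a_t = (r₁ + r₂)/2 = 25450 km.
At r₁ the circular-orbit speed is v₁ = √(μ/r₁) = 0.86114 km/s.
Transfer-orbit speed at r₁ (v² = μ(2/r − 1/a)): v_p = √[μ(2/r₁ − 1/a_t)] = 1.1552 km/s.
First burn Δv₁ = |v_p − v₁| = 0.2941 km/s.
At r₂, v₂ = √(μ/r₂) = 0.28736 km/s.
Transfer-orbit speed at r₂: v_a = √[μ(2/r₂ − 1/a_t)] = 0.12864 km/s.
Second burn Δv₂ = |v₂ − v_a| = 0.1587 km/s.
Δv = Δv₁ + Δv₂ = 0.2941 + 0.1587 = 0.4528 km/s.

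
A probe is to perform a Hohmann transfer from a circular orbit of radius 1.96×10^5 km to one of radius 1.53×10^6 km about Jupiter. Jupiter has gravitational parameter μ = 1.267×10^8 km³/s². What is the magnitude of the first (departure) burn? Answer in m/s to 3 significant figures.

Transfer-ellipse semi-major axis a_t = (r₁ + r₂)/2 = (1.960×10^5 + 1.530×10^6)/2 = 8.630×10^5 km.
On the circular orbit at r = 1.960×10^5 km, v_c = √(μ/r) = 25.425 km/s.
Transfer-orbit speed at the same r (vis-viva, a = a_t): v_t = √[μ(2/r − 1/a_t)] = 33.853 km/s.
Δv₁ = |v_t − v_c| = |33.853 − 25.425| = 8.428 km/s.

Δv₁ = 8430 m/s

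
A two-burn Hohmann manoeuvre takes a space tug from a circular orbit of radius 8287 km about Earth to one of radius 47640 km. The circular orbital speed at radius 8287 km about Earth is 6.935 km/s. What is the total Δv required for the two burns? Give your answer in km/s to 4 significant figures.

From the circular-orbit relation v² = μ/r at r = 8287 km: μ = v²r = (6.935)² × 8287 = 3.98557×10^5 km³/s².
Transfer-ellipse semi-major axis a_t = (r₁ + r₂)/2 = (8287 + 47640)/2 = 27963.5 km.
At r₁ the circular-orbit speed is v₁ = √(μ/r₁) = 6.935 km/s.
On the transfer ellipse at r₁, vis-viva gives v_p = √[μ(2/r₁ − 1/a_t)] = 9.052 km/s.
First burn Δv₁ = |v_p − v₁| = 2.117 km/s.
At r₂, v₂ = √(μ/r₂) = 2.8924 km/s.
Transfer-orbit speed at r₂: v_a = √[μ(2/r₂ − 1/a_t)] = 1.5746 km/s.
Second burn Δv₂ = |v₂ − v_a| = 1.318 km/s.
Total Δv = Δv₁ + Δv₂ = 3.435 km/s.

Δv = 3.435 km/s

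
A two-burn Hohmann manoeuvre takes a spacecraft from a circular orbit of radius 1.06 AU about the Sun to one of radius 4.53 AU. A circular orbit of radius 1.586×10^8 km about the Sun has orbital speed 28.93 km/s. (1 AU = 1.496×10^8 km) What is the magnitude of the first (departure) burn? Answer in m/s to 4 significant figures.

Δv₁ = 7901 m/s

From the circular-orbit relation v² = μ/r at r = 1.586×10^8 km: μ = v²r = (28.93)² × 1.586×10^8 = 1.32739×10^11 km³/s².
In km: r₁ = 1.06 × 1.496×10^8 = 1.58576×10^8 km; r₂ = 4.53 × 1.496×10^8 = 6.77688×10^8 km.
The Hohmann ellipse has a_t = (r₁ + r₂)/2 = 4.18132×10^8 km.
On the circular orbit at r = 1.58576×10^8 km, v_c = √(μ/r) = 28.932 km/s.
Vis-viva on the transfer ellipse at r = 1.58576×10^8 km gives v_t = √[μ(2/r − 1/a_t)] = 36.833 km/s.
Δv₁ = |v_t − v_c| = |36.833 − 28.932| = 7.901 km/s.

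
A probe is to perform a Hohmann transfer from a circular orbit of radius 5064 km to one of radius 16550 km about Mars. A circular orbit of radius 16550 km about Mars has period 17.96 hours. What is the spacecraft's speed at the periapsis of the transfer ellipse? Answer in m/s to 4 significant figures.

From Kepler's third law T² = 4π²r³/μ at r = 16550 km, T = 17.96 hours = 17.96 × 3600 s = 64656 s: μ = 4π²r³/T² = 42809.1 km³/s².
Transfer-ellipse semi-major axis a_t = (r₁ + r₂)/2 = (5064 + 16550)/2 = 10807 km.
The periapsis of the transfer ellipse is at r = 5064 km.
From the vis-viva equation, v = √[μ(2/r − 1/a_t)] = 3.598 km/s.

v = 3598 m/s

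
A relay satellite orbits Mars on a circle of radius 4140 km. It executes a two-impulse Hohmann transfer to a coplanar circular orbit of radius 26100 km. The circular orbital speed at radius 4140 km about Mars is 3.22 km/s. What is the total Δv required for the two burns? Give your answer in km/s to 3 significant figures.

From the circular-orbit relation v² = μ/r at r = 4140 km: μ = v²r = (3.22)² × 4140 = 42925.2 km³/s².
Semi-major axis of the transfer orbit: a_t = (4140 + 26100)/2 = 15120 km.
At r₁ the circular-orbit speed is v₁ = √(μ/r₁) = 3.220 km/s.
On the transfer ellipse at r₁, vis-viva gives v_p = √[μ(2/r₁ − 1/a_t)] = 4.231 km/s.
First burn Δv₁ = |v_p − v₁| = 1.011 km/s.
Circular speed at r₂: v₂ = √(μ/r₂) = 1.28244 km/s.
Transfer-orbit speed at r₂: v_a = √[μ(2/r₂ − 1/a_t)] = 0.671058 km/s.
Second burn Δv₂ = |v₂ − v_a| = 0.6114 km/s.
Δv = Δv₁ + Δv₂ = 1.011 + 0.6114 = 1.622 km/s.

Δv = 1.62 km/s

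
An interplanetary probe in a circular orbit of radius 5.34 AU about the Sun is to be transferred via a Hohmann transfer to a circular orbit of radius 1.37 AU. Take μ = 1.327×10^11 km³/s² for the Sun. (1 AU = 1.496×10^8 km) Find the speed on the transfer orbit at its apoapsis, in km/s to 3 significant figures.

In km: r₁ = 5.34 × 1.496×10^8 = 7.98864×10^8 km; r₂ = 1.37 × 1.496×10^8 = 2.04952×10^8 km.
Semi-major axis of the transfer orbit: a_t = (7.98864×10^8 + 2.04952×10^8)/2 = 5.01908×10^8 km.
At apoapsis, r = 7.98864×10^8 km.
From the vis-viva equation, v = √[μ(2/r − 1/a_t)] = 8.236 km/s.

v = 8.24 km/s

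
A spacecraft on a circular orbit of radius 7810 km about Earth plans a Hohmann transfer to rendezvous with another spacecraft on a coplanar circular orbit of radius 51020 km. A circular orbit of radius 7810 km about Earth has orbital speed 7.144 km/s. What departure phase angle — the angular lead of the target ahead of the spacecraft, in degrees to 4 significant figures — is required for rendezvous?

φ = 101.2°

From the circular-orbit relation v² = μ/r at r = 7810 km: μ = v²r = (7.144)² × 7810 = 3.98597×10^5 km³/s².
Semi-major axis of the transfer orbit: a_t = (7810 + 51020)/2 = 29415 km.
The half-period of the transfer ellipse is t = π√(a_t³/μ) = 25104 s.
Target angular speed ω₂ = √(μ/r₂³) = 5.4784×10^-5 rad/s.
Angle swept by the target during transfer: ω₂·t = 1.3753 rad = 78.80°.
The spacecraft traverses 180° on the transfer ellipse, so the target must lead by 180° − 78.80° = 101.2°.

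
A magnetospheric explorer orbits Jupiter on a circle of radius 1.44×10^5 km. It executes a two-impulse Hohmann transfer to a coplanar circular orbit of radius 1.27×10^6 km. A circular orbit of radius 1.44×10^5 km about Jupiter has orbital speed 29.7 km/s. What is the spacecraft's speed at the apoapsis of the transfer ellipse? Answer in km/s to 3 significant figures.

v = 4.51 km/s

From the circular-orbit relation v² = μ/r at r = 1.44×10^5 km: μ = v²r = (29.7)² × 1.44×10^5 = 1.27021×10^8 km³/s².
Semi-major axis of the transfer orbit: a_t = (1.440×10^5 + 1.270×10^6)/2 = 7.070×10^5 km.
The apoapsis of the transfer ellipse is at r = 1.270×10^6 km.
Applying v² = μ(2/r − 1/a_t): v = 4.513 km/s.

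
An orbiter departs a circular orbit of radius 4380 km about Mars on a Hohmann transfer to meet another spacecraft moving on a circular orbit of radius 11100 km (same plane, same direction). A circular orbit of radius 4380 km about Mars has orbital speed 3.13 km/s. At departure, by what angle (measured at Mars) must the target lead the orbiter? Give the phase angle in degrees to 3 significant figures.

From the circular-orbit relation v² = μ/r at r = 4380 km: μ = v²r = (3.13)² × 4380 = 42910.4 km³/s².
Transfer-ellipse semi-major axis a_t = (r₁ + r₂)/2 = (4380 + 11100)/2 = 7740 km.
The half-period of the transfer ellipse is t = π√(a_t³/μ) = 10330 s.
The target's mean motion on its circular orbit is ω₂ = √(μ/r₂³) = 1.771×10^-4 rad/s.
Angle swept by the target during transfer: ω₂·t = 1.829 rad = 104.8°.
The orbiter traverses 180° on the transfer ellipse, so the target must lead by 180° − 104.8° = 75.2°.

φ = 75.2°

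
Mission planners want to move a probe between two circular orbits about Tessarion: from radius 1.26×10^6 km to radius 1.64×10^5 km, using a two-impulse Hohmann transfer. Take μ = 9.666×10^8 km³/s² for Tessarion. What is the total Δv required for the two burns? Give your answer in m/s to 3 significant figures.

Semi-major axis of the transfer orbit: a_t = (1.260×10^6 + 1.640×10^5)/2 = 7.120×10^5 km.
Circular speed at r₁: v₁ = √(μ/r₁) = √(9.666×10^8/1.260×10^6) = 27.697 km/s.
On the transfer ellipse at r₁, vis-viva equation gives v_a = √[μ(2/r₁ − 1/a_t)] = 13.293 km/s.
First burn Δv₁ = |v_a − v₁| = 14.40 km/s.
Circular speed at r₂: v₂ = √(μ/r₂) = 76.772 km/s.
Transfer-orbit speed at r₂: v_p = √[μ(2/r₂ − 1/a_t)] = 102.13 km/s.
Second burn Δv₂ = |v₂ − v_p| = 25.36 km/s.
Total Δv = Δv₁ + Δv₂ = 39.76 km/s.

Δv = 39800 m/s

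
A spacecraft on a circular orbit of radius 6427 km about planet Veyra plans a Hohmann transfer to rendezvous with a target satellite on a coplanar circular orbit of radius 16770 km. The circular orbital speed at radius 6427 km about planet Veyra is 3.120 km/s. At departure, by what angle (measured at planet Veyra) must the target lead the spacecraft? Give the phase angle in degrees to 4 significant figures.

φ = 76.47°

From the circular-orbit relation v² = μ/r at r = 6427 km: μ = v²r = (3.120)² × 6427 = 62563.0 km³/s².
The Hohmann ellipse has a_t = (r₁ + r₂)/2 = 11598.5 km.
Transfer time t = π√(a_t³/μ) = 15690 s.
Target angular speed ω₂ = √(μ/r₂³) = 1.152×10^-4 rad/s.
Angle swept by the target during transfer: ω₂·t = 1.807 rad = 103.53°.
Arrival is 180° from departure on the ellipse, so φ = 180° − 103.53° = 76.47°.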